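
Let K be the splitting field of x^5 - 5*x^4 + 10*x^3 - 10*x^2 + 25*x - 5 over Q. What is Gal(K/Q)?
The polynomial f is an irreducible quintic over Q, so G = Gal(f/Q) is a transitive subgroup of S_5: one of C_5 (5T1, order 5), D_5 (5T2, order 10), F_20 (5T3, order 20), A_5 (5T4, order 60) or S_5 (5T5, order 120). The discriminant of f is 1024000000 = 32000^2, a perfect square, so G is contained in A_5. The transitive groups of degree 5 contained in A_5 are: C_5 (5T1, order 5), D_5 (5T2, order 10), A_5 (5T4, order 60). By Dedekind's theorem, for a prime p not dividing disc(f) the degrees of the irreducible factors of f mod p form the cycle type of an element of G. Factoring f modulo the 2 such primes p <= 7 (skipping 2, 5, which divide the discriminant), each new pattern first appears at: mod 3: f = (x^5 + x^4 + x^3 + 2x^2 + x + 1), pattern 5; mod 7: f = (x + 1)(x + 2)(x^3 + 6x^2 + 4x + 1), pattern 3+1+1. No other pattern occurs in this range, so the set of observed cycle types is {5, 3+1+1}. Among the candidates above, the only group containing elements of all these cycle types is A_5 (5T4) — each of C_5 (5T1), D_5 (5T2) lacks at least one of them. Hence G = A_5 (5T4), of order 60.

5T4: A_5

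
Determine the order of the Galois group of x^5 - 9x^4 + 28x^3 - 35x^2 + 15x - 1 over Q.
The degree of the splitting field over Q equals the order of the Galois group, so first determine the group. The polynomial f is an irreducible quintic over Q, so G = Gal(f/Q) is a transitive subgroup of S_5: one of C_5 (5T1, order 5), D_5 (5T2, order 10), F_20 (5T3, order 20), A_5 (5T4, order 60) or S_5 (5T5, order 120). The discriminant of f is 14641 = 121^2, a perfect square, so G is contained in A_5. The transitive groups of degree 5 contained in A_5 are: C_5 (5T1, order 5), D_5 (5T2, order 10), A_5 (5T4, order 60). By Dedekind's theorem, for a prime p not dividing disc(f) the degrees of the irreducible factors of f mod p form the cycle type of an element of G. Factoring f modulo the 14 such primes p <= 47 (skipping 11, which divides the discriminant), each new pattern first appears at: mod 2: f = (x^5 + x^4 + x^2 + x + 1), pattern 5; mod 23: f = (x + 7)(x + 10)(x + 11)(x + 15)(x + 17), pattern 1+1+1+1+1. No other pattern occurs in this range, so the set of observed cycle types is {5, 1+1+1+1+1}. The candidates containing elements of all these cycle types are C_5 (5T1) of order 5, D_5 (5T2) of order 10, A_5 (5T4) of order 60; the others are excluded. The observed types are precisely the cycle types that occur in C_5 (5T1). Each of the other remaining candidates has further cycle types, and by the Chebotarev density theorem the matching factorization patterns would occur for a proportion of primes equal to their share of the group: D_5 (5T2) additionally contains elements of type 2+2+1 (5 of its 10 elements, about 50% of primes); A_5 (5T4) additionally contains elements of type 3+1+1, 2+2+1 (35 of its 60 elements, about 58% of primes). None of the 14 primes tested shows any such pattern (for each of these groups the chance of that is below 10^-4), which rules them out. Hence G = C_5 (5T1), of order 5. The Galois group C_5 (5T1) has order 5, so the splitting field has degree 5 over Q.

5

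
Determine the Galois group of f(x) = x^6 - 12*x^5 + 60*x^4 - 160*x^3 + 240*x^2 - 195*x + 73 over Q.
6T13: (S_3 x S_3) : C_2

The polynomial f is an irreducible sextic over Q, so G = Gal(f/Q) is one of the 16 transitive subgroups 6T1, ..., 6T16 of S_6. The discriminant of f is -9059283, which is not a perfect square, so G is not contained in A_6. The transitive groups of degree 6 not contained in A_6 are: C_6 (6T1, order 6), S_3 (6T2, order 6), D_6 (6T3, order 12), C_3 x S_3 (6T5, order 18), A_4 x C_2 (6T6, order 24), S_4 (6T8, order 24), S_3 x S_3 (6T9, order 36), S_4 x C_2 (6T11, order 48), (S_3 x S_3) : C_2 (6T13, order 72), PGL(2,5) (6T14, order 120), S_6 (6T16, order 720). By Dedekind's theorem, for a prime p not dividing disc(f) the degrees of the irreducible factors of f mod p form the cycle type of an element of G. Factoring f modulo the 28 such primes p <= 127 (skipping 3, 17, 43, which divide the discriminant), each new pattern first appears at: mod 2: f = (x^6 + x + 1), pattern 6; mod 7: f = (x + 6)(x^2 + 2)(x^3 + 3x^2 + 5x + 2), pattern 3+2+1; mod 11: f = (x^2 + 5x + 10)(x^4 + 5x^3 + 3x^2 + 6x + 4), pattern 4+2; mod 13: f = (x + 1)(x + 6)(x^2 + 8x + 9)(x^2 + 12x + 4), pattern 2+2+1+1; mod 61: f = (x + 38)(x + 49)(x + 55)(x + 57)(x^2 + 33x + 41), pattern 2+1+1+1+1; mod 97: f = (x + 46)(x + 83)(x + 85)(x^3 + 65x^2 + 79x + 25), pattern 3+1+1+1; mod 113: f = (x^2 + 45x + 91)(x^2 + 64x + 86)(x^2 + 105x + 22), pattern 2+2+2; mod 127: f = (x^3 + 33x^2 + 89x + 45)(x^3 + 82x^2 + 59x + 75), pattern 3+3. No other pattern occurs in this range, so the set of observed cycle types is {6, 3+2+1, 4+2, 2+2+1+1, 2+1+1+1+1, 3+1+1+1, 2+2+2, 3+3}. The candidates containing elements of all these cycle types are (S_3 x S_3) : C_2 (6T13) of order 72, S_6 (6T16) of order 720; the others are excluded. The observed types are precisely the cycle types that occur in (S_3 x S_3) : C_2 (6T13) (apart from the identity). Each of the other remaining candidates has further cycle types, and by the Chebotarev density theorem the matching factorization patterns would occur for a proportion of primes equal to their share of the group: S_6 (6T16) additionally contains elements of type 5+1, 4+1+1 (234 of its 720 elements, about 32% of primes). None of the 28 primes tested shows any such pattern (for each of these groups the chance of that is below 10^-4), which rules them out. Hence G = (S_3 x S_3) : C_2 (6T13), of order 72.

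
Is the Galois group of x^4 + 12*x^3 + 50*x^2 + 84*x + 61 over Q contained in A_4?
Yes

The polynomial is irreducible of degree 4 over Q. Its discriminant is 589824 = 768^2, a perfect square. A Galois group lies in the alternating group exactly when the discriminant is a square in Q, so the Galois group (V_4) is contained in A_4.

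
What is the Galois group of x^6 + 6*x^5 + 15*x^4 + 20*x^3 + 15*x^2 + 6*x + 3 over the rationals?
The polynomial f is an irreducible sextic over Q, so G = Gal(f/Q) is one of the 16 transitive subgroups 6T1, ..., 6T16 of S_6. The discriminant of f is -1492992, which is not a perfect square, so G is not contained in A_6. The transitive groups of degree 6 not contained in A_6 are: C_6 (6T1, order 6), S_3 (6T2, order 6), D_6 (6T3, order 12), C_3 x S_3 (6T5, order 18), A_4 x C_2 (6T6, order 24), S_4 (6T8, order 24), S_3 x S_3 (6T9, order 36), S_4 x C_2 (6T11, order 48), (S_3 x S_3) : C_2 (6T13, order 72), PGL(2,5) (6T14, order 120), S_6 (6T16, order 720). By Dedekind's theorem, for a prime p not dividing disc(f) the degrees of the irreducible factors of f mod p form the cycle type of an element of G. Factoring f modulo the 79 such primes p <= 419 (skipping 2, 3, which divide the discriminant), each new pattern first appears at: mod 5: f = (x^2 + 2)(x^2 + 2x + 4)(x^2 + 4x + 1), pattern 2+2+2; mod 7: f = (x^6 + 6x^5 + x^4 + 6x^3 + x^2 + 6x + 3), pattern 6; mod 11: f = (x + 3)(x + 10)(x^2 + 3)(x^2 + 4x + 7), pattern 2+2+1+1; mod 19: f = (x^3 + 3x^2 + 3x + 7)(x^3 + 3x^2 + 3x + 14), pattern 3+3; mod 43: f = (x + 4)(x + 19)(x + 22)(x + 23)(x + 26)(x + 41), pattern 1+1+1+1+1+1. No other pattern occurs in this range, so the set of observed cycle types is {2+2+2, 6, 2+2+1+1, 3+3, 1+1+1+1+1+1}. The candidates containing elements of all these cycle types are D_6 (6T3) of order 12, A_4 x C_2 (6T6) of order 24, S_3 x S_3 (6T9) of order 36, S_4 x C_2 (6T11) of order 48, (S_3 x S_3) : C_2 (6T13) of order 72, PGL(2,5) (6T14) of order 120, S_6 (6T16) of order 720; the others are excluded. The observed types are precisely the cycle types that occur in D_6 (6T3). Each of the other remaining candidates has further cycle types, and by the Chebotarev density theorem the matching factorization patterns would occur for a proportion of primes equal to their share of the group: A_4 x C_2 (6T6) additionally contains elements of type 2+1+1+1+1 (3 of its 24 elements, about 12% of primes); S_3 x S_3 (6T9) additionally contains elements of type 3+1+1+1 (4 of its 36 elements, about 11% of primes); S_4 x C_2 (6T11) additionally contains elements of type 4+2, 4+1+1, 2+1+1+1+1 (15 of its 48 elements, about 31% of primes); (S_3 x S_3) : C_2 (6T13) additionally contains elements of type 4+2, 3+2+1, 3+1+1+1, 2+1+1+1+1 (40 of its 72 elements, about 56% of primes); PGL(2,5) (6T14) additionally contains elements of type 5+1, 4+1+1 (54 of its 120 elements, about 45% of primes); S_6 (6T16) additionally contains elements of type 5+1, 4+2, 4+1+1, 3+2+1, 3+1+1+1, 2+1+1+1+1 (499 of its 720 elements, about 69% of primes). None of the 79 primes tested shows any such pattern (for each of these groups the chance of that is below 10^-4), which rules them out. Hence G = D_6 (6T3), of order 12.

D_6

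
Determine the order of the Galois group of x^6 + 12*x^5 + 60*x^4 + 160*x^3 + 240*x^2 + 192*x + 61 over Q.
The degree of the splitting field over Q equals the order of the Galois group, so first determine the group. The polynomial f is an irreducible sextic over Q, so G = Gal(f/Q) is one of the 16 transitive subgroups 6T1, ..., 6T16 of S_6. The discriminant of f is 11337408, which is not a perfect square, so G is not contained in A_6. The transitive groups of degree 6 not contained in A_6 are: C_6 (6T1, order 6), S_3 (6T2, order 6), D_6 (6T3, order 12), C_3 x S_3 (6T5, order 18), A_4 x C_2 (6T6, order 24), S_4 (6T8, order 24), S_3 x S_3 (6T9, order 36), S_4 x C_2 (6T11, order 48), (S_3 x S_3) : C_2 (6T13, order 72), PGL(2,5) (6T14, order 120), S_6 (6T16, order 720). By Dedekind's theorem, for a prime p not dividing disc(f) the degrees of the irreducible factors of f mod p form the cycle type of an element of G. Factoring f modulo the 79 such primes p <= 419 (skipping 2, 3, which divide the discriminant), each new pattern first appears at: mod 5: f = (x^2 + x + 1)(x^2 + 2x + 3)(x^2 + 4x + 2), pattern 2+2+2; mod 7: f = (x^6 + 5x^5 + 4x^4 + 6x^3 + 2x^2 + 3x + 5), pattern 6; mod 11: f = (x + 5)(x + 10)(x^2 + x + 7)(x^2 + 7x + 8), pattern 2+2+1+1; mod 13: f = (x^3 + 6x^2 + 12x + 4)(x^3 + 6x^2 + 12x + 12), pattern 3+3; mod 61: f = (x)(x + 4)(x + 28)(x + 30)(x + 35)(x + 37), pattern 1+1+1+1+1+1. No other pattern occurs in this range, so the set of observed cycle types is {2+2+2, 6, 2+2+1+1, 3+3, 1+1+1+1+1+1}. The candidates containing elements of all these cycle types are D_6 (6T3) of order 12, A_4 x C_2 (6T6) of order 24, S_3 x S_3 (6T9) of order 36, S_4 x C_2 (6T11) of order 48, (S_3 x S_3) : C_2 (6T13) of order 72, PGL(2,5) (6T14) of order 120, S_6 (6T16) of order 720; the others are excluded. The observed types are precisely the cycle types that occur in D_6 (6T3). Each of the other remaining candidates has further cycle types, and by the Chebotarev density theorem the matching factorization patterns would occur for a proportion of primes equal to their share of the group: A_4 x C_2 (6T6) additionally contains elements of type 2+1+1+1+1 (3 of its 24 elements, about 12% of primes); S_3 x S_3 (6T9) additionally contains elements of type 3+1+1+1 (4 of its 36 elements, about 11% of primes); S_4 x C_2 (6T11) additionally contains elements of type 4+2, 4+1+1, 2+1+1+1+1 (15 of its 48 elements, about 31% of primes); (S_3 x S_3) : C_2 (6T13) additionally contains elements of type 4+2, 3+2+1, 3+1+1+1, 2+1+1+1+1 (40 of its 72 elements, about 56% of primes); PGL(2,5) (6T14) additionally contains elements of type 5+1, 4+1+1 (54 of its 120 elements, about 45% of primes); S_6 (6T16) additionally contains elements of type 5+1, 4+2, 4+1+1, 3+2+1, 3+1+1+1, 2+1+1+1+1 (499 of its 720 elements, about 69% of primes). None of the 79 primes tested shows any such pattern (for each of these groups the chance of that is below 10^-4), which rules them out. Hence G = D_6 (6T3), of order 12. The Galois group D_6 (6T3) has order 12, so the splitting field has degree 12 over Q.

12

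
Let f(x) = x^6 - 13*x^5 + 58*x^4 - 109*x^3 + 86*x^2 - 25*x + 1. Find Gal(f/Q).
S_3 (also written S3)

The polynomial f is an irreducible sextic over Q, so G = Gal(f/Q) is one of the 16 transitive subgroups 6T1, ..., 6T16 of S_6. The discriminant of f is 324179200, which is not a perfect square, so G is not contained in A_6. The transitive groups of degree 6 not contained in A_6 are: C_6 (6T1, order 6), S_3 (6T2, order 6), D_6 (6T3, order 12), C_3 x S_3 (6T5, order 18), A_4 x C_2 (6T6, order 24), S_4 (6T8, order 24), S_3 x S_3 (6T9, order 36), S_4 x C_2 (6T11, order 48), (S_3 x S_3) : C_2 (6T13, order 72), PGL(2,5) (6T14, order 120), S_6 (6T16, order 720). By Dedekind's theorem, for a prime p not dividing disc(f) the degrees of the irreducible factors of f mod p form the cycle type of an element of G. Factoring f modulo the 23 such primes p <= 101 (skipping 2, 5, 37, which divide the discriminant), each new pattern first appears at: mod 3: f = (x^3 + 2x + 2)(x^3 + 2x^2 + 2x + 2), pattern 3+3; mod 13: f = (x^2 + 2x + 9)(x^2 + 2x + 12)(x^2 + 9x + 10), pattern 2+2+2; mod 67: f = (x + 11)(x + 38)(x + 41)(x + 44)(x + 58)(x + 63), pattern 1+1+1+1+1+1. No other pattern occurs in this range, so the set of observed cycle types is {3+3, 2+2+2, 1+1+1+1+1+1}. The candidates containing elements of all these cycle types are C_6 (6T1) of order 6, S_3 (6T2) of order 6, D_6 (6T3) of order 12, C_3 x S_3 (6T5) of order 18, A_4 x C_2 (6T6) of order 24, S_4 (6T8) of order 24, S_3 x S_3 (6T9) of order 36, S_4 x C_2 (6T11) of order 48, (S_3 x S_3) : C_2 (6T13) of order 72, PGL(2,5) (6T14) of order 120, S_6 (6T16) of order 720; the others are excluded. The observed types are precisely the cycle types that occur in S_3 (6T2). Each of the other remaining candidates has further cycle types, and by the Chebotarev density theorem the matching factorization patterns would occur for a proportion of primes equal to their share of the group: C_6 (6T1) additionally contains elements of type 6 (2 of its 6 elements, about 33% of primes); D_6 (6T3) additionally contains elements of type 6, 2+2+1+1 (5 of its 12 elements, about 42% of primes); C_3 x S_3 (6T5) additionally contains elements of type 6, 3+1+1+1 (10 of its 18 elements, about 56% of primes); A_4 x C_2 (6T6) additionally contains elements of type 6, 2+2+1+1, 2+1+1+1+1 (14 of its 24 elements, about 58% of primes); S_4 (6T8) additionally contains elements of type 4+1+1, 2+2+1+1 (9 of its 24 elements, about 38% of primes); S_3 x S_3 (6T9) additionally contains elements of type 6, 3+1+1+1, 2+2+1+1 (25 of its 36 elements, about 69% of primes); S_4 x C_2 (6T11) additionally contains elements of type 6, 4+2, 4+1+1, 2+2+1+1, 2+1+1+1+1 (32 of its 48 elements, about 67% of primes); (S_3 x S_3) : C_2 (6T13) additionally contains elements of type 6, 4+2, 3+2+1, 3+1+1+1, 2+2+1+1, 2+1+1+1+1 (61 of its 72 elements, about 85% of primes); PGL(2,5) (6T14) additionally contains elements of type 6, 5+1, 4+1+1, 2+2+1+1 (89 of its 120 elements, about 74% of primes); S_6 (6T16) additionally contains elements of type 6, 5+1, 4+2, 4+1+1, 3+2+1, 3+1+1+1, 2+2+1+1, 2+1+1+1+1 (664 of its 720 elements, about 92% of primes). None of the 23 primes tested shows any such pattern (for each of these groups the chance of that is below 10^-4), which rules them out. Hence G = S_3 (6T2), of order 6.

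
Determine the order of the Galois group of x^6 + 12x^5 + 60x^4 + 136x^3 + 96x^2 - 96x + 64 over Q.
The degree of the splitting field over Q equals the order of the Galois group, so first determine the group. The polynomial f is an irreducible sextic over Q, so G = Gal(f/Q) is one of the 16 transitive subgroups 6T1, ..., 6T16 of S_6. The discriminant of f is -190210142896128, which is not a perfect square, so G is not contained in A_6. The transitive groups of degree 6 not contained in A_6 are: C_6 (6T1, order 6), S_3 (6T2, order 6), D_6 (6T3, order 12), C_3 x S_3 (6T5, order 18), A_4 x C_2 (6T6, order 24), S_4 (6T8, order 24), S_3 x S_3 (6T9, order 36), S_4 x C_2 (6T11, order 48), (S_3 x S_3) : C_2 (6T13, order 72), PGL(2,5) (6T14, order 120), S_6 (6T16, order 720). By Dedekind's theorem, for a prime p not dividing disc(f) the degrees of the irreducible factors of f mod p form the cycle type of an element of G. Factoring f modulo the 33 such primes p <= 149 (skipping 2, 3, which divide the discriminant), each new pattern first appears at: mod 5: f = (x^6 + 2x^5 + x^3 + x^2 + 4x + 4), pattern 6; mod 7: f = (x + 3)(x + 4)(x + 6)(x^3 + 6x^2 + 5x + 4), pattern 3+1+1+1; mod 17: f = (x^2 + 6x + 2)(x^2 + 11x + 12)(x^2 + 12x + 14), pattern 2+2+2; mod 19: f = (x^3 + 6x^2 + 12x + 12)(x^3 + 6x^2 + 12x + 18), pattern 3+3; mod 73: f = (x + 28)(x + 44)(x + 46)(x + 60)(x + 62)(x + 64), pattern 1+1+1+1+1+1. No other pattern occurs in this range, so the set of observed cycle types is {6, 3+1+1+1, 2+2+2, 3+3, 1+1+1+1+1+1}. The candidates containing elements of all these cycle types are C_3 x S_3 (6T5) of order 18, S_3 x S_3 (6T9) of order 36, (S_3 x S_3) : C_2 (6T13) of order 72, S_6 (6T16) of order 720; the others are excluded. The observed types are precisely the cycle types that occur in C_3 x S_3 (6T5). Each of the other remaining candidates has further cycle types, and by the Chebotarev density theorem the matching factorization patterns would occur for a proportion of primes equal to their share of the group: S_3 x S_3 (6T9) additionally contains elements of type 2+2+1+1 (9 of its 36 elements, about 25% of primes); (S_3 x S_3) : C_2 (6T13) additionally contains elements of type 4+2, 3+2+1, 2+2+1+1, 2+1+1+1+1 (45 of its 72 elements, about 62% of primes); S_6 (6T16) additionally contains elements of type 5+1, 4+2, 4+1+1, 3+2+1, 2+2+1+1, 2+1+1+1+1 (504 of its 720 elements, about 70% of primes). None of the 33 primes tested shows any such pattern (for each of these groups the chance of that is below 10^-4), which rules them out. Hence G = C_3 x S_3 (6T5), of order 18. The Galois group C_3 x S_3 (6T5) has order 18, so the splitting field has degree 18 over Q.

18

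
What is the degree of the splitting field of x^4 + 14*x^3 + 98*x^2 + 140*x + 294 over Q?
12

The degree of the splitting field over Q equals the order of the Galois group, so first determine the group. The polynomial is an irreducible quartic over Q and its discriminant is 55503590464 = 235592^2, a perfect square, so the Galois group is contained in A_4. The resolvent cubic y^3 - 98*y^2 + 784*y + 38024 is irreducible over Q. An irreducible resolvent with square discriminant gives A_4. The Galois group A_4 (4T4) has order 12, so the splitting field has degree 12 over Q.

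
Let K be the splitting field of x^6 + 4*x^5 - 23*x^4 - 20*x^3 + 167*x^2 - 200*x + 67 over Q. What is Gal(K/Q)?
The polynomial f is an irreducible sextic over Q, so G = Gal(f/Q) is one of the 16 transitive subgroups 6T1, ..., 6T16 of S_6. The discriminant of f is 518686720000, which is not a perfect square, so G is not contained in A_6. The transitive groups of degree 6 not contained in A_6 are: C_6 (6T1, order 6), S_3 (6T2, order 6), D_6 (6T3, order 12), C_3 x S_3 (6T5, order 18), A_4 x C_2 (6T6, order 24), S_4 (6T8, order 24), S_3 x S_3 (6T9, order 36), S_4 x C_2 (6T11, order 48), (S_3 x S_3) : C_2 (6T13, order 72), PGL(2,5) (6T14, order 120), S_6 (6T16, order 720). By Dedekind's theorem, for a prime p not dividing disc(f) the degrees of the irreducible factors of f mod p form the cycle type of an element of G. Factoring f modulo the 23 such primes p <= 101 (skipping 2, 5, 37, which divide the discriminant), each new pattern first appears at: mod 3: f = (x^3 + 2x + 1)(x^3 + x^2 + 2x + 1), pattern 3+3; mod 13: f = (x^2 + 4x + 2)(x^2 + 5x + 5)(x^2 + 8x + 8), pattern 2+2+2; mod 67: f = (x)(x + 10)(x + 36)(x + 43)(x + 52)(x + 64), pattern 1+1+1+1+1+1. No other pattern occurs in this range, so the set of observed cycle types is {3+3, 2+2+2, 1+1+1+1+1+1}. The candidates containing elements of all these cycle types are C_6 (6T1) of order 6, S_3 (6T2) of order 6, D_6 (6T3) of order 12, C_3 x S_3 (6T5) of order 18, A_4 x C_2 (6T6) of order 24, S_4 (6T8) of order 24, S_3 x S_3 (6T9) of order 36, S_4 x C_2 (6T11) of order 48, (S_3 x S_3) : C_2 (6T13) of order 72, PGL(2,5) (6T14) of order 120, S_6 (6T16) of order 720; the others are excluded. The observed types are precisely the cycle types that occur in S_3 (6T2). Each of the other remaining candidates has further cycle types, and by the Chebotarev density theorem the matching factorization patterns would occur for a proportion of primes equal to their share of the group: C_6 (6T1) additionally contains elements of type 6 (2 of its 6 elements, about 33% of primes); D_6 (6T3) additionally contains elements of type 6, 2+2+1+1 (5 of its 12 elements, about 42% of primes); C_3 x S_3 (6T5) additionally contains elements of type 6, 3+1+1+1 (10 of its 18 elements, about 56% of primes); A_4 x C_2 (6T6) additionally contains elements of type 6, 2+2+1+1, 2+1+1+1+1 (14 of its 24 elements, about 58% of primes); S_4 (6T8) additionally contains elements of type 4+1+1, 2+2+1+1 (9 of its 24 elements, about 38% of primes); S_3 x S_3 (6T9) additionally contains elements of type 6, 3+1+1+1, 2+2+1+1 (25 of its 36 elements, about 69% of primes); S_4 x C_2 (6T11) additionally contains elements of type 6, 4+2, 4+1+1, 2+2+1+1, 2+1+1+1+1 (32 of its 48 elements, about 67% of primes); (S_3 x S_3) : C_2 (6T13) additionally contains elements of type 6, 4+2, 3+2+1, 3+1+1+1, 2+2+1+1, 2+1+1+1+1 (61 of its 72 elements, about 85% of primes); PGL(2,5) (6T14) additionally contains elements of type 6, 5+1, 4+1+1, 2+2+1+1 (89 of its 120 elements, about 74% of primes); S_6 (6T16) additionally contains elements of type 6, 5+1, 4+2, 4+1+1, 3+2+1, 3+1+1+1, 2+2+1+1, 2+1+1+1+1 (664 of its 720 elements, about 92% of primes). None of the 23 primes tested shows any such pattern (for each of these groups the chance of that is below 10^-4), which rules them out. Hence G = S_3 (6T2), of order 6.

S_3 (also written S3)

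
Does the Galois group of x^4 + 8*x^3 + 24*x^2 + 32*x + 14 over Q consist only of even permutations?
The polynomial is irreducible of degree 4 over Q. Its discriminant is -2048, which is not a perfect square. A Galois group lies in the alternating group exactly when the discriminant is a square in Q, so the Galois group (D_4) is not contained in A_4.

No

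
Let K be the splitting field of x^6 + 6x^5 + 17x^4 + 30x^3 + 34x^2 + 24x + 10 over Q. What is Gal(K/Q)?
(S_3 x S_3) : C_2 (order 72)

The polynomial f is an irreducible sextic over Q, so G = Gal(f/Q) is one of the 16 transitive subgroups 6T1, ..., 6T16 of S_6. The discriminant of f is -187648, which is not a perfect square, so G is not contained in A_6. The transitive groups of degree 6 not contained in A_6 are: C_6 (6T1, order 6), S_3 (6T2, order 6), D_6 (6T3, order 12), C_3 x S_3 (6T5, order 18), A_4 x C_2 (6T6, order 24), S_4 (6T8, order 24), S_3 x S_3 (6T9, order 36), S_4 x C_2 (6T11, order 48), (S_3 x S_3) : C_2 (6T13, order 72), PGL(2,5) (6T14, order 120), S_6 (6T16, order 720). By Dedekind's theorem, for a prime p not dividing disc(f) the degrees of the irreducible factors of f mod p form the cycle type of an element of G. Factoring f modulo the 29 such primes p <= 113 (skipping 2, which divides the discriminant), each new pattern first appears at: mod 3: f = (x^6 + 2x^4 + x^2 + 1), pattern 6; mod 5: f = (x)(x^2 + 3x + 4)(x^3 + 3x^2 + 4x + 1), pattern 3+2+1; mod 7: f = (x^2 + x + 6)(x^4 + 5x^3 + 6x^2 + x + 4), pattern 4+2; mod 17: f = (x^3 + 3x^2 + 4x + 7)(x^3 + 3x^2 + 4x + 16), pattern 3+3; mod 19: f = (x^2 + 12x + 18)(x^2 + 14x + 18)(x^2 + 18x + 10), pattern 2+2+2; mod 37: f = (x + 22)(x + 35)(x^2 + 5x + 14)(x^2 + 18x + 15), pattern 2+2+1+1; mod 41: f = (x + 3)(x + 18)(x + 23)(x^3 + 3x^2 + 4x + 35), pattern 3+1+1+1; mod 113: f = (x + 12)(x + 22)(x + 24)(x + 80)(x^2 + 94x + 83), pattern 2+1+1+1+1. No other pattern occurs in this range, so the set of observed cycle types is {6, 3+2+1, 4+2, 3+3, 2+2+2, 2+2+1+1, 3+1+1+1, 2+1+1+1+1}. The candidates containing elements of all these cycle types are (S_3 x S_3) : C_2 (6T13) of order 72, S_6 (6T16) of order 720; the others are excluded. The observed types are precisely the cycle types that occur in (S_3 x S_3) : C_2 (6T13) (apart from the identity). Each of the other remaining candidates has further cycle types, and by the Chebotarev density theorem the matching factorization patterns would occur for a proportion of primes equal to their share of the group: S_6 (6T16) additionally contains elements of type 5+1, 4+1+1 (234 of its 720 elements, about 32% of primes). None of the 29 primes tested shows any such pattern (for each of these groups the chance of that is below 10^-4), which rules them out. Hence G = (S_3 x S_3) : C_2 (6T13), of order 72.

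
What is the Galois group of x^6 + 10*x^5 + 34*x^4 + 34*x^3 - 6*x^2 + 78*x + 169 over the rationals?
The polynomial f is an irreducible sextic over Q, so G = Gal(f/Q) is one of the 16 transitive subgroups 6T1, ..., 6T16 of S_6. The discriminant of f is 90962560000 = 301600^2, a perfect square, so G is contained in A_6. The transitive groups of degree 6 contained in A_6 are: A_4 (6T4, order 12), S_4 (6T7, order 24), (C_3 x C_3) : C_4 (6T10, order 36), PSL(2,5) (6T12, order 60), A_6 (6T15, order 360). By Dedekind's theorem, for a prime p not dividing disc(f) the degrees of the irreducible factors of f mod p form the cycle type of an element of G. Factoring f modulo the 19 such primes p <= 83 (skipping 2, 5, 13, 29, which divide the discriminant), each new pattern first appears at: mod 3: f = (x^2 + 2x + 2)(x^4 + 2x^3 + x^2 + x + 2), pattern 4+2; mod 11: f = (x^3 + 2x^2 + 6x + 7)(x^3 + 8x^2 + x + 10), pattern 3+3; mod 19: f = (x + 1)(x + 17)(x^2 + 5x + 18)(x^2 + 6x + 18), pattern 2+2+1+1; mod 61: f = (x + 16)(x + 26)(x + 33)(x^3 + 57x^2 + 57x + 36), pattern 3+1+1+1. No other pattern occurs in this range, so the set of observed cycle types is {4+2, 3+3, 2+2+1+1, 3+1+1+1}. The candidates containing elements of all these cycle types are (C_3 x C_3) : C_4 (6T10) of order 36, A_6 (6T15) of order 360; the others are excluded. The observed types are precisely the cycle types that occur in (C_3 x C_3) : C_4 (6T10) (apart from the identity). Each of the other remaining candidates has further cycle types, and by the Chebotarev density theorem the matching factorization patterns would occur for a proportion of primes equal to their share of the group: A_6 (6T15) additionally contains elements of type 5+1 (144 of its 360 elements, about 40% of primes). None of the 19 primes tested shows any such pattern (for each of these groups the chance of that is below 10^-4), which rules them out. Hence G = (C_3 x C_3) : C_4 (6T10), of order 36.

(C_3 x C_3) : C_4 (order 36)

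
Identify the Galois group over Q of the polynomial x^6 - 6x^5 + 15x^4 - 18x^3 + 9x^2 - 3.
The polynomial f is an irreducible sextic over Q, so G = Gal(f/Q) is one of the 16 transitive subgroups 6T1, ..., 6T16 of S_6. The discriminant of f is 5038848, which is not a perfect square, so G is not contained in A_6. The transitive groups of degree 6 not contained in A_6 are: C_6 (6T1, order 6), S_3 (6T2, order 6), D_6 (6T3, order 12), C_3 x S_3 (6T5, order 18), A_4 x C_2 (6T6, order 24), S_4 (6T8, order 24), S_3 x S_3 (6T9, order 36), S_4 x C_2 (6T11, order 48), (S_3 x S_3) : C_2 (6T13, order 72), PGL(2,5) (6T14, order 120), S_6 (6T16, order 720). By Dedekind's theorem, for a prime p not dividing disc(f) the degrees of the irreducible factors of f mod p form the cycle type of an element of G. Factoring f modulo the 23 such primes p <= 97 (skipping 2, 3, which divide the discriminant), each new pattern first appears at: mod 5: f = (x^6 + 4x^5 + 2x^3 + 4x^2 + 2), pattern 6; mod 11: f = (x + 5)(x + 7)(x^2 + x + 7)(x^2 + 3x + 10), pattern 2+2+1+1; mod 13: f = (x + 6)(x + 7)(x + 10)(x^3 + 10x^2 + 3x + 9), pattern 3+1+1+1; mod 31: f = (x^2 + 15x + 11)(x^2 + 20x + 21)(x^2 + 21x + 2), pattern 2+2+2; mod 97: f = (x^3 + 94x^2 + 3x + 10)(x^3 + 94x^2 + 3x + 87), pattern 3+3. No other pattern occurs in this range, so the set of observed cycle types is {6, 2+2+1+1, 3+1+1+1, 2+2+2, 3+3}. The candidates containing elements of all these cycle types are S_3 x S_3 (6T9) of order 36, (S_3 x S_3) : C_2 (6T13) of order 72, S_6 (6T16) of order 720; the others are excluded. The observed types are precisely the cycle types that occur in S_3 x S_3 (6T9) (apart from the identity). Each of the other remaining candidates has further cycle types, and by the Chebotarev density theorem the matching factorization patterns would occur for a proportion of primes equal to their share of the group: (S_3 x S_3) : C_2 (6T13) additionally contains elements of type 4+2, 3+2+1, 2+1+1+1+1 (36 of its 72 elements, about 50% of primes); S_6 (6T16) additionally contains elements of type 5+1, 4+2, 4+1+1, 3+2+1, 2+1+1+1+1 (459 of its 720 elements, about 64% of primes). None of the 23 primes tested shows any such pattern (for each of these groups the chance of that is below 10^-4), which rules them out. Hence G = S_3 x S_3 (6T9), of order 36.

6T9: S_3 x S_3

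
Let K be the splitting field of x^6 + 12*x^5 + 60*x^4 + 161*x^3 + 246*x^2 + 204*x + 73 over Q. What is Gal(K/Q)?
C_6 (order 6)

The polynomial f is an irreducible sextic over Q, so G = Gal(f/Q) is one of the 16 transitive subgroups 6T1, ..., 6T16 of S_6. The discriminant of f is -19683, which is not a perfect square, so G is not contained in A_6. The transitive groups of degree 6 not contained in A_6 are: C_6 (6T1, order 6), S_3 (6T2, order 6), D_6 (6T3, order 12), C_3 x S_3 (6T5, order 18), A_4 x C_2 (6T6, order 24), S_4 (6T8, order 24), S_3 x S_3 (6T9, order 36), S_4 x C_2 (6T11, order 48), (S_3 x S_3) : C_2 (6T13, order 72), PGL(2,5) (6T14, order 120), S_6 (6T16, order 720). By Dedekind's theorem, for a prime p not dividing disc(f) the degrees of the irreducible factors of f mod p form the cycle type of an element of G. Factoring f modulo the 37 such primes p <= 163 (skipping 3, which divides the discriminant), each new pattern first appears at: mod 2: f = (x^6 + x^3 + 1), pattern 6; mod 7: f = (x^3 + 6x^2 + 5x + 4)(x^3 + 6x^2 + 5x + 6), pattern 3+3; mod 17: f = (x^2 + 7x + 11)(x^2 + 8x + 13)(x^2 + 14x + 8), pattern 2+2+2; mod 19: f = (x + 4)(x + 5)(x + 12)(x + 15)(x + 16)(x + 17), pattern 1+1+1+1+1+1. No other pattern occurs in this range, so the set of observed cycle types is {6, 3+3, 2+2+2, 1+1+1+1+1+1}. The candidates containing elements of all these cycle types are C_6 (6T1) of order 6, D_6 (6T3) of order 12, C_3 x S_3 (6T5) of order 18, A_4 x C_2 (6T6) of order 24, S_3 x S_3 (6T9) of order 36, S_4 x C_2 (6T11) of order 48, (S_3 x S_3) : C_2 (6T13) of order 72, PGL(2,5) (6T14) of order 120, S_6 (6T16) of order 720; the others are excluded. The observed types are precisely the cycle types that occur in C_6 (6T1). Each of the other remaining candidates has further cycle types, and by the Chebotarev density theorem the matching factorization patterns would occur for a proportion of primes equal to their share of the group: D_6 (6T3) additionally contains elements of type 2+2+1+1 (3 of its 12 elements, about 25% of primes); C_3 x S_3 (6T5) additionally contains elements of type 3+1+1+1 (4 of its 18 elements, about 22% of primes); A_4 x C_2 (6T6) additionally contains elements of type 2+2+1+1, 2+1+1+1+1 (6 of its 24 elements, about 25% of primes); S_3 x S_3 (6T9) additionally contains elements of type 3+1+1+1, 2+2+1+1 (13 of its 36 elements, about 36% of primes); S_4 x C_2 (6T11) additionally contains elements of type 4+2, 4+1+1, 2+2+1+1, 2+1+1+1+1 (24 of its 48 elements, about 50% of primes); (S_3 x S_3) : C_2 (6T13) additionally contains elements of type 4+2, 3+2+1, 3+1+1+1, 2+2+1+1, 2+1+1+1+1 (49 of its 72 elements, about 68% of primes); PGL(2,5) (6T14) additionally contains elements of type 5+1, 4+1+1, 2+2+1+1 (69 of its 120 elements, about 58% of primes); S_6 (6T16) additionally contains elements of type 5+1, 4+2, 4+1+1, 3+2+1, 3+1+1+1, 2+2+1+1, 2+1+1+1+1 (544 of its 720 elements, about 76% of primes). None of the 37 primes tested shows any such pattern (for each of these groups the chance of that is below 10^-4), which rules them out. Hence G = C_6 (6T1), of order 6.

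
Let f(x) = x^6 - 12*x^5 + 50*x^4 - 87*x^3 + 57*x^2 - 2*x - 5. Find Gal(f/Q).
The polynomial f is an irreducible sextic over Q, so G = Gal(f/Q) is one of the 16 transitive subgroups 6T1, ..., 6T16 of S_6. The discriminant of f is 30991489 = 5567^2, a perfect square, so G is contained in A_6. The transitive groups of degree 6 contained in A_6 are: A_4 (6T4, order 12), S_4 (6T7, order 24), (C_3 x C_3) : C_4 (6T10, order 36), PSL(2,5) (6T12, order 60), A_6 (6T15, order 360). By Dedekind's theorem, for a prime p not dividing disc(f) the degrees of the irreducible factors of f mod p form the cycle type of an element of G. Factoring f modulo the 21 such primes p <= 79 (skipping 19, which divides the discriminant), each new pattern first appears at: mod 2: f = (x + 1)(x^5 + x^4 + x^3 + x + 1), pattern 5+1; mod 7: f = (x^3 + 3x^2 + x + 1)(x^3 + 6x^2 + 3x + 2), pattern 3+3; mod 61: f = (x + 35)(x + 57)(x^2 + 7x + 30)(x^2 + 11x + 13), pattern 2+2+1+1. No other pattern occurs in this range, so the set of observed cycle types is {5+1, 3+3, 2+2+1+1}. The candidates containing elements of all these cycle types are PSL(2,5) (6T12) of order 60, A_6 (6T15) of order 360; the others are excluded. The observed types are precisely the cycle types that occur in PSL(2,5) (6T12) (apart from the identity). Each of the other remaining candidates has further cycle types, and by the Chebotarev density theorem the matching factorization patterns would occur for a proportion of primes equal to their share of the group: A_6 (6T15) additionally contains elements of type 4+2, 3+1+1+1 (130 of its 360 elements, about 36% of primes). None of the 21 primes tested shows any such pattern (for each of these groups the chance of that is below 10^-4), which rules them out. Hence G = PSL(2,5) (6T12), of order 60.

6T12: PSL(2,5)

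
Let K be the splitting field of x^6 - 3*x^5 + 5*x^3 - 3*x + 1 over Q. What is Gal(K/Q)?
S_3 (also written S3)

The polynomial f is an irreducible sextic over Q, so G = Gal(f/Q) is one of the 16 transitive subgroups 6T1, ..., 6T16 of S_6. The discriminant of f is -34992, which is not a perfect square, so G is not contained in A_6. The transitive groups of degree 6 not contained in A_6 are: C_6 (6T1, order 6), S_3 (6T2, order 6), D_6 (6T3, order 12), C_3 x S_3 (6T5, order 18), A_4 x C_2 (6T6, order 24), S_4 (6T8, order 24), S_3 x S_3 (6T9, order 36), S_4 x C_2 (6T11, order 48), (S_3 x S_3) : C_2 (6T13, order 72), PGL(2,5) (6T14, order 120), S_6 (6T16, order 720). By Dedekind's theorem, for a prime p not dividing disc(f) the degrees of the irreducible factors of f mod p form the cycle type of an element of G. Factoring f modulo the 23 such primes p <= 97 (skipping 2, 3, which divide the discriminant), each new pattern first appears at: mod 5: f = (x^2 + x + 1)(x^2 + 2x + 3)(x^2 + 4x + 2), pattern 2+2+2; mod 7: f = (x^3 + x^2 + 3x + 1)(x^3 + 3x^2 + x + 1), pattern 3+3; mod 31: f = (x + 3)(x + 7)(x + 9)(x + 21)(x + 23)(x + 27), pattern 1+1+1+1+1+1. No other pattern occurs in this range, so the set of observed cycle types is {2+2+2, 3+3, 1+1+1+1+1+1}. The candidates containing elements of all these cycle types are C_6 (6T1) of order 6, S_3 (6T2) of order 6, D_6 (6T3) of order 12, C_3 x S_3 (6T5) of order 18, A_4 x C_2 (6T6) of order 24, S_4 (6T8) of order 24, S_3 x S_3 (6T9) of order 36, S_4 x C_2 (6T11) of order 48, (S_3 x S_3) : C_2 (6T13) of order 72, PGL(2,5) (6T14) of order 120, S_6 (6T16) of order 720; the others are excluded. The observed types are precisely the cycle types that occur in S_3 (6T2). Each of the other remaining candidates has further cycle types, and by the Chebotarev density theorem the matching factorization patterns would occur for a proportion of primes equal to their share of the group: C_6 (6T1) additionally contains elements of type 6 (2 of its 6 elements, about 33% of primes); D_6 (6T3) additionally contains elements of type 6, 2+2+1+1 (5 of its 12 elements, about 42% of primes); C_3 x S_3 (6T5) additionally contains elements of type 6, 3+1+1+1 (10 of its 18 elements, about 56% of primes); A_4 x C_2 (6T6) additionally contains elements of type 6, 2+2+1+1, 2+1+1+1+1 (14 of its 24 elements, about 58% of primes); S_4 (6T8) additionally contains elements of type 4+1+1, 2+2+1+1 (9 of its 24 elements, about 38% of primes); S_3 x S_3 (6T9) additionally contains elements of type 6, 3+1+1+1, 2+2+1+1 (25 of its 36 elements, about 69% of primes); S_4 x C_2 (6T11) additionally contains elements of type 6, 4+2, 4+1+1, 2+2+1+1, 2+1+1+1+1 (32 of its 48 elements, about 67% of primes); (S_3 x S_3) : C_2 (6T13) additionally contains elements of type 6, 4+2, 3+2+1, 3+1+1+1, 2+2+1+1, 2+1+1+1+1 (61 of its 72 elements, about 85% of primes); PGL(2,5) (6T14) additionally contains elements of type 6, 5+1, 4+1+1, 2+2+1+1 (89 of its 120 elements, about 74% of primes); S_6 (6T16) additionally contains elements of type 6, 5+1, 4+2, 4+1+1, 3+2+1, 3+1+1+1, 2+2+1+1, 2+1+1+1+1 (664 of its 720 elements, about 92% of primes). None of the 23 primes tested shows any such pattern (for each of these groups the chance of that is below 10^-4), which rules them out. Hence G = S_3 (6T2), of order 6.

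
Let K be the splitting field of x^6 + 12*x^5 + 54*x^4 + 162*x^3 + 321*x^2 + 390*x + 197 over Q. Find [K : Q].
12

The degree of the splitting field over Q equals the order of the Galois group, so first determine the group. The polynomial f is an irreducible sextic over Q, so G = Gal(f/Q) is one of the 16 transitive subgroups 6T1, ..., 6T16 of S_6. The discriminant of f is 1323222688272384 = 36376128^2, a perfect square, so G is contained in A_6. The transitive groups of degree 6 contained in A_6 are: A_4 (6T4, order 12), S_4 (6T7, order 24), (C_3 x C_3) : C_4 (6T10, order 36), PSL(2,5) (6T12, order 60), A_6 (6T15, order 360). By Dedekind's theorem, for a prime p not dividing disc(f) the degrees of the irreducible factors of f mod p form the cycle type of an element of G. Factoring f modulo the 33 such primes p <= 149 (skipping 2, 3, which divide the discriminant), each new pattern first appears at: mod 5: f = (x^3 + 3x^2 + 4x + 3)(x^3 + 4x^2 + 3x + 4), pattern 3+3; mod 17: f = (x + 2)(x + 10)(x^2 + 7x + 2)(x^2 + 10x + 13), pattern 2+2+1+1; mod 71: f = (x + 10)(x + 17)(x + 25)(x + 26)(x + 37)(x + 39), pattern 1+1+1+1+1+1. No other pattern occurs in this range, so the set of observed cycle types is {3+3, 2+2+1+1, 1+1+1+1+1+1}. The candidates containing elements of all these cycle types are A_4 (6T4) of order 12, S_4 (6T7) of order 24, (C_3 x C_3) : C_4 (6T10) of order 36, PSL(2,5) (6T12) of order 60, A_6 (6T15) of order 360; the others are excluded. The observed types are precisely the cycle types that occur in A_4 (6T4). Each of the other remaining candidates has further cycle types, and by the Chebotarev density theorem the matching factorization patterns would occur for a proportion of primes equal to their share of the group: S_4 (6T7) additionally contains elements of type 4+2 (6 of its 24 elements, about 25% of primes); (C_3 x C_3) : C_4 (6T10) additionally contains elements of type 4+2, 3+1+1+1 (22 of its 36 elements, about 61% of primes); PSL(2,5) (6T12) additionally contains elements of type 5+1 (24 of its 60 elements, about 40% of primes); A_6 (6T15) additionally contains elements of type 5+1, 4+2, 3+1+1+1 (274 of its 360 elements, about 76% of primes). None of the 33 primes tested shows any such pattern (for each of these groups the chance of that is below 10^-4), which rules them out. Hence G = A_4 (6T4), of order 12. The Galois group A_4 (6T4) has order 12, so the splitting field has degree 12 over Q.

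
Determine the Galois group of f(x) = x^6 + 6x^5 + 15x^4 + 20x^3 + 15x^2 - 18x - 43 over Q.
The polynomial f is an irreducible sextic over Q, so G = Gal(f/Q) is one of the 16 transitive subgroups 6T1, ..., 6T16 of S_6. The discriminant of f is 746496000000 = 864000^2, a perfect square, so G is contained in A_6. The transitive groups of degree 6 contained in A_6 are: A_4 (6T4, order 12), S_4 (6T7, order 24), (C_3 x C_3) : C_4 (6T10, order 36), PSL(2,5) (6T12, order 60), A_6 (6T15, order 360). By Dedekind's theorem, for a prime p not dividing disc(f) the degrees of the irreducible factors of f mod p form the cycle type of an element of G. Factoring f modulo the 6 such primes p <= 23 (skipping 2, 3, 5, which divide the discriminant), each new pattern first appears at: mod 7: f = (x + 5)(x^5 + x^4 + 3x^3 + 5x^2 + 4x + 4), pattern 5+1; mod 23: f = (x + 3)(x + 12)(x + 17)(x^3 + 20x^2 + 4x + 15), pattern 3+1+1+1. No other pattern occurs in this range, so the set of observed cycle types is {5+1, 3+1+1+1}. Among the candidates above, the only group containing elements of all these cycle types is A_6 (6T15) — each of A_4 (6T4), S_4 (6T7), (C_3 x C_3) : C_4 (6T10), PSL(2,5) (6T12) lacks at least one of them. Hence G = A_6 (6T15), of order 360.

6T15: A_6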